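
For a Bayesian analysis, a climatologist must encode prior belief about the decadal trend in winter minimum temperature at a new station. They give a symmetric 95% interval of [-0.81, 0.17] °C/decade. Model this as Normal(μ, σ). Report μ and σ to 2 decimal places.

A symmetric 95% interval runs μ ± z·σ with z = 1.96.
Half-width = 0.49, so σ = 0.49/1.96 = 0.25.
μ is the interval midpoint, -0.32.

μ = -0.32, σ = 0.25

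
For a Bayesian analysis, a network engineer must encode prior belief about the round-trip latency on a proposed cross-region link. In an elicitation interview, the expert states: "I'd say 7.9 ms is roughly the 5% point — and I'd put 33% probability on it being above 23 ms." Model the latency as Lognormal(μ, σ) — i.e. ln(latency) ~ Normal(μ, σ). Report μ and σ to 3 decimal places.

If T ~ Lognormal(μ,σ) then ln T ~ Normal(μ,σ), so the p-quantile of ln T is μ + z_p·σ.
ln(7.9) = 2.067 and ln(23) = 3.135; z_{0.05} = -1.645, z_{0.67} = 0.4399.
σ = (3.135 − 2.067)/(0.4399 − (-1.645)) = 0.513.
μ = 2.067 − (-1.645)·0.513 = 2.910.

μ ≈ 2.910, σ ≈ 0.513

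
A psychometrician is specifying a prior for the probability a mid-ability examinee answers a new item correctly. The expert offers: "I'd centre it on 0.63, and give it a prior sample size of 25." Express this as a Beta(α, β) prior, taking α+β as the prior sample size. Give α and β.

Under the effective-sample-size interpretation, Beta(α, β) has prior mean α/(α+β) and prior sample size α+β.
So α+β = 25 and α/(α+β) = 0.63, giving α = 0.63·25 = 15.75 and β = 25 − 15.75 = 9.25.

α = 15.75, β = 9.25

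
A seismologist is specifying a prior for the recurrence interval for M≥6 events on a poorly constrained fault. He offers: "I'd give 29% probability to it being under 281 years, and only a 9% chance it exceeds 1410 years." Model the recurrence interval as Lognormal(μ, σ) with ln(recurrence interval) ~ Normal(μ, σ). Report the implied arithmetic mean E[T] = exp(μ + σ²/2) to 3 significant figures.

E[T] ≈ 647 years

If T ~ Lognormal(μ,σ) then ln T ~ Normal(μ,σ), so the p-quantile of ln T is μ + z_p·σ.
ln(281) = 5.638 and ln(1410) = 7.251; z_{0.29} = -0.5534, z_{0.91} = 1.341.
σ = (7.251 − 5.638)/(1.341 − (-0.5534)) = 0.852.
μ = 5.638 − (-0.5534)·0.852 = 6.110.
E[T] = exp(μ + σ²/2) = exp(6.110 + 0.3626) = 647 years.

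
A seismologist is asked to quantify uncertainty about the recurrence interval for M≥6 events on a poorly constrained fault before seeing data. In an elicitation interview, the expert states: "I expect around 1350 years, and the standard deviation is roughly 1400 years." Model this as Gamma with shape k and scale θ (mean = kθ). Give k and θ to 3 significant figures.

k ≈ 0.93, θ ≈ 1450

For Gamma(k, scale θ): mean = kθ, variance = kθ², so CV = 1/√k.
CV = SD/mean = 1400/1350 = 1.037, hence k = 1/CV² = 0.93.
Then θ = mean/k = 1350/0.93 = 1450.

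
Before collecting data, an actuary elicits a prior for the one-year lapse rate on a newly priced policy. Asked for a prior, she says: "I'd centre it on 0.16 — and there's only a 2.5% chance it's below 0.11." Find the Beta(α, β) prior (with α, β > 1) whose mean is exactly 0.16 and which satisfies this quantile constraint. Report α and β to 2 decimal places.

With mean 0.16 fixed, write α = 0.16s, β = 0.84s where s = α+β.
Need P(θ < 0.11) = 0.025 under Beta(0.16s, 0.84s). Normal approximation: (q−m)/√(m(1−m)/s) ≈ z_{0.025} = -1.96, so s ≈ 0.16·0.84·(-1.96)²/(0.11−0.16)² = 206.5.
At s = 206.5: P(θ<0.11) ≈ 0.017. Adjusting to match 0.025 gives s ≈ 177.51.
So α = 0.16·177.51 ≈ 28.40, β = 0.84·177.51 ≈ 149.11.

α ≈ 28.40, β ≈ 149.11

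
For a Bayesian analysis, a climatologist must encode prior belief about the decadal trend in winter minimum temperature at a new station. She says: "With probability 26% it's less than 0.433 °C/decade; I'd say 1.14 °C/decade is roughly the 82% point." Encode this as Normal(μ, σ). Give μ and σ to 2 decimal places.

μ = 0.72, σ = 0.45

For Normal(μ,σ), the p-quantile is μ + z_p·σ. Here z_{0.26} = -0.6433, z_{0.82} = 0.9154.
So 0.433 = μ − 0.6433σ and 1.14 = μ + 0.9154σ.
Subtracting: σ = (1.14 − 0.433)/(0.9154 − (-0.6433)) = 0.45.
Then μ = 0.433 − (-0.6433)·0.45 = 0.72.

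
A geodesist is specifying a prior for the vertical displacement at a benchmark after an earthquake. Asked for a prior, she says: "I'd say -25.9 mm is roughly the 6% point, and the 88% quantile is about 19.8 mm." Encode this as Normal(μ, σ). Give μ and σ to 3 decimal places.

For Normal(μ,σ), the p-quantile is μ + z_p·σ. Here z_{0.06} = -1.555, z_{0.88} = 1.175.
So -25.9 = μ − 1.555σ and 19.8 = μ + 1.175σ.
Subtracting: σ = (19.8 − -25.9)/(1.175 − (-1.555)) = 16.741.
Then μ = -25.9 − (-1.555)·16.741 = 0.129.

μ = 0.129, σ = 16.741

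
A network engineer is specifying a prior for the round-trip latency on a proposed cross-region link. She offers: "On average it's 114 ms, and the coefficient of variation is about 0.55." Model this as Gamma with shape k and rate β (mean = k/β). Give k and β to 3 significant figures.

k ≈ 3.31, β ≈ 0.029

For Gamma(k, rate β): mean = k/β, variance = k/β², so CV = 1/√k.
CV = 0.55, hence k = 1/CV² = 3.31.
Then β = k/mean = 3.31/114 = 0.029.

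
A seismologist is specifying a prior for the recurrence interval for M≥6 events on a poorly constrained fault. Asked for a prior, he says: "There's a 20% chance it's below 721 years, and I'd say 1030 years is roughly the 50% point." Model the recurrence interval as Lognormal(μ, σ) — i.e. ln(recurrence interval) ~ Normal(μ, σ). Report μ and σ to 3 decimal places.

If T ~ Lognormal(μ,σ) then ln T ~ Normal(μ,σ), so the p-quantile of ln T is μ + z_p·σ.
ln(721) = 6.581 and ln(1030) = 6.937; z_{0.2} = -0.8416, z_{0.5} = 0.
σ = (6.937 − 6.581)/(0 − (-0.8416)) = 0.424.
μ = 6.581 − (-0.8416)·0.424 = 6.937.

μ ≈ 6.937, σ ≈ 0.424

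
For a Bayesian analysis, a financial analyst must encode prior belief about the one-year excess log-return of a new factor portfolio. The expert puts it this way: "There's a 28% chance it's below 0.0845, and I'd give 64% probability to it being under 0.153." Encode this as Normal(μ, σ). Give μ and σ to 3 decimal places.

μ = 0.127, σ = 0.073

The p-quantile of Normal(μ,σ) is μ + z_p·σ, with z_{0.28} = -0.5828 and z_{0.64} = 0.3585.
Eliminate σ: μ = (z₂·x₁ − z₁·x₂)/(z₂ − z₁) = (0.3585·0.0845 − (-0.5828)·0.153)/0.9413 = 0.127.
Then σ = (x₂ − x₁)/(z₂ − z₁) = (0.153 − 0.0845)/0.9413 = 0.073.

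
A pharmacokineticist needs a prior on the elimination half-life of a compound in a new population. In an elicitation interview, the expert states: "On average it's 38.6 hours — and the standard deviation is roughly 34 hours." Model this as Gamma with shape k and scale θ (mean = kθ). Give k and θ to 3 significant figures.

For Gamma(k, scale θ): mean = kθ, variance = kθ², so CV = 1/√k.
CV = SD/mean = 34/38.6 = 0.8808, hence k = 1/CV² = 1.29.
Then θ = mean/k = 38.6/1.29 = 29.9.

k ≈ 1.29, θ ≈ 29.9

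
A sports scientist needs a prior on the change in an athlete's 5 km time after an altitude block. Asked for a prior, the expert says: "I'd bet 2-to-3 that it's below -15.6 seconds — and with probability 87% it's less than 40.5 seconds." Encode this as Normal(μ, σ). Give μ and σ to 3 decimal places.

μ = -5.299, σ = 40.660

For Normal(μ,σ), the p-quantile is μ + z_p·σ. Here z_{0.4} = -0.2533, z_{0.87} = 1.126.
So -15.6 = μ − 0.2533σ and 40.5 = μ + 1.126σ.
Subtracting: σ = (40.5 − -15.6)/(1.126 − (-0.2533)) = 40.660.
Then μ = -15.6 − (-0.2533)·40.660 = -5.299.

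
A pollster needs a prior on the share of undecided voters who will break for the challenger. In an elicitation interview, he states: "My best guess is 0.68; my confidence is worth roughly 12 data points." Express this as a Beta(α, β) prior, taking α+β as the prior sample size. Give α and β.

α = 8.16, β = 3.84

Under the effective-sample-size interpretation, Beta(α, β) has prior mean α/(α+β) and prior sample size α+β.
So α+β = 12 and α/(α+β) = 0.68, giving α = 0.68·12 = 8.16 and β = 12 − 8.16 = 3.84.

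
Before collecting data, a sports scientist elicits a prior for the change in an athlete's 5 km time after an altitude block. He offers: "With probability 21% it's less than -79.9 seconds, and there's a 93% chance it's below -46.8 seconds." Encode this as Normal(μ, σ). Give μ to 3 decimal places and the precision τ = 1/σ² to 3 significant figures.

μ = -68.204, τ = 0.00475

The p-quantile of Normal(μ,σ) is μ + z_p·σ, with z_{0.21} = -0.8064 and z_{0.93} = 1.476.
Eliminate σ: μ = (z₂·x₁ − z₁·x₂)/(z₂ − z₁) = (1.476·-79.9 − (-0.8064)·-46.8)/2.282 = -68.204.
Then σ = (x₂ − x₁)/(z₂ − z₁) = (-46.8 − -79.9)/2.282 = 14.503.
Precision τ = 1/σ² = 1/14.5² = 0.00475.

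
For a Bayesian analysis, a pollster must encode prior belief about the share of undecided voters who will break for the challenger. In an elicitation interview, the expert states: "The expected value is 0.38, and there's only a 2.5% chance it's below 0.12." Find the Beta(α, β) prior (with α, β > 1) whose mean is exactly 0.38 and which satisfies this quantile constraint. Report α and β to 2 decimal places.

With mean 0.38 fixed, write α = 0.38s, β = 0.62s where s = α+β.
Need P(θ < 0.12) = 0.025 under Beta(0.38s, 0.62s). Normal approximation: (q−m)/√(m(1−m)/s) ≈ z_{0.025} = -1.96, so s ≈ 0.38·0.62·(-1.96)²/(0.12−0.38)² = 13.4.
At s = 13.4: P(θ<0.12) ≈ 0.010. Adjusting to match 0.025 gives s ≈ 9.64.
So α = 0.38·9.64 ≈ 3.66, β = 0.62·9.64 ≈ 5.98.

α ≈ 3.66, β ≈ 5.98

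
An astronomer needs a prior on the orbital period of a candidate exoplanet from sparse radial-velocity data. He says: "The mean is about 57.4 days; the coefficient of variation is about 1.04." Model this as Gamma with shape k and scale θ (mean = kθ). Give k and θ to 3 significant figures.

k ≈ 0.925, θ ≈ 62.1

For Gamma(k, scale θ): mean = kθ, variance = kθ², so CV = 1/√k.
CV = 1.04, hence k = 1/CV² = 0.925.
Then θ = mean/k = 57.4/0.925 = 62.1.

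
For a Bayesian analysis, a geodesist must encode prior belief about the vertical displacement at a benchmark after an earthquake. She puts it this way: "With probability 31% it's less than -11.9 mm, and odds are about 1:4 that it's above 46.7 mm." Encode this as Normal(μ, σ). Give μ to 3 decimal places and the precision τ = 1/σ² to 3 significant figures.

μ = 9.825, τ = 0.000521

For Normal(μ,σ), the p-quantile is μ + z_p·σ. Here z_{0.31} = -0.4959, z_{0.8} = 0.8416.
So -11.9 = μ − 0.4959σ and 46.7 = μ + 0.8416σ.
Subtracting: σ = (46.7 − -11.9)/(0.8416 − (-0.4959)) = 43.814.
Then μ = -11.9 − (-0.4959)·43.814 = 9.825.
Precision τ = 1/σ² = 1/43.81² = 0.000521.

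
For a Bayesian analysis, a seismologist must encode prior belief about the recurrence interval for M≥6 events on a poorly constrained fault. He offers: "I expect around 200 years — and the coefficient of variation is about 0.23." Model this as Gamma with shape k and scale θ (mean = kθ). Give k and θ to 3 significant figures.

For Gamma(k, scale θ): mean = kθ, variance = kθ², so CV = 1/√k.
CV = 0.23, hence k = 1/CV² = 18.9.
Then θ = mean/k = 200/18.9 = 10.6.

k ≈ 18.9, θ ≈ 10.6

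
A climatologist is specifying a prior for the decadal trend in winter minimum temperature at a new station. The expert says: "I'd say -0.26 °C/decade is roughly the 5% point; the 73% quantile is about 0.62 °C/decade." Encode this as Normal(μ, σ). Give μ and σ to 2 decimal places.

μ = 0.38, σ = 0.39

For Normal(μ,σ), the p-quantile is μ + z_p·σ. Here z_{0.05} = -1.645, z_{0.73} = 0.6128.
So -0.26 = μ − 1.645σ and 0.62 = μ + 0.6128σ.
Subtracting: σ = (0.62 − -0.26)/(0.6128 − (-1.645)) = 0.39.
Then μ = -0.26 − (-1.645)·0.39 = 0.38.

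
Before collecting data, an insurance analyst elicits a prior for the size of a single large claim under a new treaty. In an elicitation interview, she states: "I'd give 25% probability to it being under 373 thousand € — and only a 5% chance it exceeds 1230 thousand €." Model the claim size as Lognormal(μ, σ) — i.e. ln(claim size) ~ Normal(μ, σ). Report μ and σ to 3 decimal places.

If T ~ Lognormal(μ,σ) then ln T ~ Normal(μ,σ), so the p-quantile of ln T is μ + z_p·σ.
ln(373) = 5.922 and ln(1230) = 7.115; z_{0.25} = -0.6745, z_{0.95} = 1.645.
σ = (7.115 − 5.922)/(1.645 − (-0.6745)) = 0.514.
μ = 5.922 − (-0.6745)·0.514 = 6.269.

μ ≈ 6.269, σ ≈ 0.514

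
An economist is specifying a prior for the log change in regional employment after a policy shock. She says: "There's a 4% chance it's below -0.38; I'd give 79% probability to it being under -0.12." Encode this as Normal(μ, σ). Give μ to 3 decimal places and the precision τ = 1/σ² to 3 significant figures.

μ = -0.202, τ = 96.7

For Normal(μ,σ), the p-quantile is μ + z_p·σ. Here z_{0.04} = -1.751, z_{0.79} = 0.8064.
So -0.38 = μ − 1.751σ and -0.12 = μ + 0.8064σ.
Subtracting: σ = (-0.12 − -0.38)/(0.8064 − (-1.751)) = 0.102.
Then μ = -0.38 − (-1.751)·0.102 = -0.202.
Precision τ = 1/σ² = 1/0.1017² = 96.7.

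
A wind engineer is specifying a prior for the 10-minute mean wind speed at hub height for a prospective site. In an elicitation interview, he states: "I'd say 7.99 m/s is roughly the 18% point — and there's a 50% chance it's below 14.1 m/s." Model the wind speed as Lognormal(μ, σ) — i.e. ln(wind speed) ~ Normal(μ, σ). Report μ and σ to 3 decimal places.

μ ≈ 2.646, σ ≈ 0.621

If T ~ Lognormal(μ,σ) then ln T ~ Normal(μ,σ), so the p-quantile of ln T is μ + z_p·σ.
ln(7.99) = 2.078 and ln(14.1) = 2.646; z_{0.18} = -0.9154, z_{0.5} = 0.
σ = (2.646 − 2.078)/(0 − (-0.9154)) = 0.621.
μ = 2.078 − (-0.9154)·0.621 = 2.646.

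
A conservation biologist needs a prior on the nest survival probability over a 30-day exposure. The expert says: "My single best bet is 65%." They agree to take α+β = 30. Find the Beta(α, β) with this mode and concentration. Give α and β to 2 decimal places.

α = 19.20, β = 10.80

For α,β > 1 the Beta mode is (α−1)/(α+β−2). With α+β = 30, the mode is (α−1)/28.
Set (α−1)/28 = 0.65 → α = 1 + 0.65·28 = 19.20.
β = 30 − α = 10.80.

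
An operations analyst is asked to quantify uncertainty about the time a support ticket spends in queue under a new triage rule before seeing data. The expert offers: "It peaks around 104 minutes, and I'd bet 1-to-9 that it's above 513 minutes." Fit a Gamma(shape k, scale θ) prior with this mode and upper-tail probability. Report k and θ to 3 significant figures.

Gamma(k,θ) with k>1 has mode (k−1)θ, so θ = 104/(k−1).
Need P(X < 513) = 0.9 with θ tied to k this way. Start at k = 2, θ = 104: P(X<513) ≈ 0.957.
Too high — lower k to spread out. Iterating converges to k ≈ 1.7.
Then θ = 104/(1.7−1) ≈ 150.

k ≈ 1.7, θ ≈ 150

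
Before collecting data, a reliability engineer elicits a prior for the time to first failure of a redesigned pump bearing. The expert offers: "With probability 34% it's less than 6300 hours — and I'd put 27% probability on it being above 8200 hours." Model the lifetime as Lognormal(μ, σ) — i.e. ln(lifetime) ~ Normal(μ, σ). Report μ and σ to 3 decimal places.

If T ~ Lognormal(μ,σ) then ln T ~ Normal(μ,σ), so the p-quantile of ln T is μ + z_p·σ.
ln(6300) = 8.748 and ln(8200) = 9.012; z_{0.34} = -0.4125, z_{0.73} = 0.6128.
σ = (9.012 − 8.748)/(0.6128 − (-0.4125)) = 0.257.
μ = 8.748 − (-0.4125)·0.257 = 8.854.

μ ≈ 8.854, σ ≈ 0.257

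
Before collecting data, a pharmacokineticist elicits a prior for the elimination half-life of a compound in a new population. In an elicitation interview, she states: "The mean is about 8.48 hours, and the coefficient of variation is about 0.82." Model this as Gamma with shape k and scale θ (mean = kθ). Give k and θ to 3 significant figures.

For Gamma(k, scale θ): mean = kθ, variance = kθ², so CV = 1/√k.
CV = 0.82, hence k = 1/CV² = 1.49.
Then θ = mean/k = 8.48/1.49 = 5.7.

k ≈ 1.49, θ ≈ 5.7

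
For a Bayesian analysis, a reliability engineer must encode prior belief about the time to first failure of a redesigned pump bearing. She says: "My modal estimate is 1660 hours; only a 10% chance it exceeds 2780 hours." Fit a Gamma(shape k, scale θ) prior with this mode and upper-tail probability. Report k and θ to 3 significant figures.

k ≈ 8.11, θ ≈ 234

Gamma(k,θ) with k>1 has mode (k−1)θ, so θ = 1660/(k−1).
Need P(X < 2780) = 0.9 with θ tied to k this way. Start at k = 2, θ = 1660: P(X<2780) ≈ 0.499.
Too low — raise k to concentrate. Iterating converges to k ≈ 8.11.
Then θ = 1660/(8.11−1) ≈ 234.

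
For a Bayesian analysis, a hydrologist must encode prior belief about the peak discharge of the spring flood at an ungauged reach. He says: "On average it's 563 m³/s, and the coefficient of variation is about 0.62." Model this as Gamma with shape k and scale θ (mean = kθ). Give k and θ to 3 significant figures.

k ≈ 2.6, θ ≈ 216

For Gamma(k, scale θ): mean = kθ, variance = kθ², so CV = 1/√k.
CV = 0.62, hence k = 1/CV² = 2.6.
Then θ = mean/k = 563/2.6 = 216.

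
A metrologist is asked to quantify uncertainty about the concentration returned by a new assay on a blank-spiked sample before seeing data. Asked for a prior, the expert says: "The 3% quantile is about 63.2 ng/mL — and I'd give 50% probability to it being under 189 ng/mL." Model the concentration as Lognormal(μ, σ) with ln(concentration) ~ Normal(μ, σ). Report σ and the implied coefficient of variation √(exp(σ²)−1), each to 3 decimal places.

If T ~ Lognormal(μ,σ) then ln T ~ Normal(μ,σ), so the p-quantile of ln T is μ + z_p·σ.
ln(63.2) = 4.146 and ln(189) = 5.242; z_{0.03} = -1.881, z_{0.5} = 0.
σ = (5.242 − 4.146)/(0 − (-1.881)) = 0.582.
μ = 4.146 − (-1.881)·0.582 = 5.242.
CV = √(exp(σ²)−1) = √(exp(0.3392)−1) = 0.636.

σ ≈ 0.582, CV ≈ 0.636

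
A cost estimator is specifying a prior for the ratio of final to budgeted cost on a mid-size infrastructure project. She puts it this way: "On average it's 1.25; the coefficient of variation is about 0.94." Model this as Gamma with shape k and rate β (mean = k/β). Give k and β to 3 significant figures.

For Gamma(k, rate β): mean = k/β, variance = k/β², so CV = 1/√k.
CV = 0.94, hence k = 1/CV² = 1.13.
Then β = k/mean = 1.13/1.25 = 0.905.

k ≈ 1.13, β ≈ 0.905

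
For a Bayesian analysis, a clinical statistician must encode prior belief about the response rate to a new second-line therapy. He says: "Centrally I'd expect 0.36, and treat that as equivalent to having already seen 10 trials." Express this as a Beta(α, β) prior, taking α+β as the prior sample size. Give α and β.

α = 3.6, β = 6.4

Under the effective-sample-size interpretation, Beta(α, β) has prior mean α/(α+β) and prior sample size α+β.
So α+β = 10 and α/(α+β) = 0.36, giving α = 0.36·10 = 3.6 and β = 10 − 3.6 = 6.4.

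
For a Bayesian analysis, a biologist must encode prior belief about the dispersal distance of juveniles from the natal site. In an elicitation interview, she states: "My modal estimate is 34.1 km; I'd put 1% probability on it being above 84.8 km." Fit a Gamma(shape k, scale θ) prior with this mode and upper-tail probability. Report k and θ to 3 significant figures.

k ≈ 6.66, θ ≈ 6.02

Gamma(k,θ) with k>1 has mode (k−1)θ, so θ = 34.1/(k−1).
Need P(X < 84.8) = 0.99 with θ tied to k this way. Start at k = 2, θ = 34.1: P(X<84.8) ≈ 0.710.
Too low — raise k to concentrate. Iterating converges to k ≈ 6.66.
Then θ = 34.1/(6.66−1) ≈ 6.02.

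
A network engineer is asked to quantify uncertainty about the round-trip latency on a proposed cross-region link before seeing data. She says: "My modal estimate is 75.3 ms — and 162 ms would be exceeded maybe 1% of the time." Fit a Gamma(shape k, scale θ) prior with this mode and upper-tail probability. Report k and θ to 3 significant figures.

k ≈ 9.25, θ ≈ 9.13

Gamma(k,θ) with k>1 has mode (k−1)θ, so θ = 75.3/(k−1).
Need P(X < 162) = 0.99 with θ tied to k this way. Start at k = 2, θ = 75.3: P(X<162) ≈ 0.633.
Too low — raise k to concentrate. Iterating converges to k ≈ 9.25.
Then θ = 75.3/(9.25−1) ≈ 9.13.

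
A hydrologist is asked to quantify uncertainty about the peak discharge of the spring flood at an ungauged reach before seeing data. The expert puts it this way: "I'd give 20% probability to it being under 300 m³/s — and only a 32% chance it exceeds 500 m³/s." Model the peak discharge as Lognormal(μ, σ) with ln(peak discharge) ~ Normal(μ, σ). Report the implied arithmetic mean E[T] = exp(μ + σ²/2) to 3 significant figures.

If T ~ Lognormal(μ,σ) then ln T ~ Normal(μ,σ), so the p-quantile of ln T is μ + z_p·σ.
ln(300) = 5.704 and ln(500) = 6.215; z_{0.2} = -0.8416, z_{0.68} = 0.4677.
σ = (6.215 − 5.704)/(0.4677 − (-0.8416)) = 0.390.
μ = 5.704 − (-0.8416)·0.390 = 6.032.
E[T] = exp(μ + σ²/2) = exp(6.032 + 0.0761) = 450 m³/s.

E[T] ≈ 450 m³/s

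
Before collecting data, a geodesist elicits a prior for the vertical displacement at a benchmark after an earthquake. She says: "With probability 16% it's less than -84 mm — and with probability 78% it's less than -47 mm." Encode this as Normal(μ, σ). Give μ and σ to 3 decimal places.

μ = -63.172, σ = 20.944

The p-quantile of Normal(μ,σ) is μ + z_p·σ, with z_{0.16} = -0.9945 and z_{0.78} = 0.7722.
Eliminate σ: μ = (z₂·x₁ − z₁·x₂)/(z₂ − z₁) = (0.7722·-84 − (-0.9945)·-47)/1.767 = -63.172.
Then σ = (x₂ − x₁)/(z₂ − z₁) = (-47 − -84)/1.767 = 20.944.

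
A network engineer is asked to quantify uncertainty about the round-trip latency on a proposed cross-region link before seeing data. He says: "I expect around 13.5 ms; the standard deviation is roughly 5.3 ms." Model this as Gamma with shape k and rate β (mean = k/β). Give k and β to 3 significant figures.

k ≈ 6.49, β ≈ 0.481

For Gamma(k, rate β): mean = k/β, variance = k/β², so CV = 1/√k.
CV = SD/mean = 5.3/13.5 = 0.3926, hence k = 1/CV² = 6.49.
Then β = k/mean = 6.49/13.5 = 0.481.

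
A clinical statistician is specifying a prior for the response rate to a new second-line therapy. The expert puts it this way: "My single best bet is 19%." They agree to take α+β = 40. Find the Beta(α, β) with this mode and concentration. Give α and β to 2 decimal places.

For α,β > 1 the Beta mode is (α−1)/(α+β−2). With α+β = 40, the mode is (α−1)/38.
Set (α−1)/38 = 0.19 → α = 1 + 0.19·38 = 8.22.
β = 40 − α = 31.78.

α = 8.22, β = 31.78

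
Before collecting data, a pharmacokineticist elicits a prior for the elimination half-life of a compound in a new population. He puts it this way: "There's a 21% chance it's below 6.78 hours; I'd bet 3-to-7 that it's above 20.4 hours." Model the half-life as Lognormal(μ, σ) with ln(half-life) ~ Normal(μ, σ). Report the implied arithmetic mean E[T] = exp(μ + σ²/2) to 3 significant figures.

E[T] ≈ 18.6 hours

If T ~ Lognormal(μ,σ) then ln T ~ Normal(μ,σ), so the p-quantile of ln T is μ + z_p·σ.
ln(6.78) = 1.914 and ln(20.4) = 3.016; z_{0.21} = -0.8064, z_{0.7} = 0.5244.
σ = (3.016 − 1.914)/(0.5244 − (-0.8064)) = 0.828.
μ = 1.914 − (-0.8064)·0.828 = 2.581.
E[T] = exp(μ + σ²/2) = exp(2.581 + 0.3426) = 18.6 hours.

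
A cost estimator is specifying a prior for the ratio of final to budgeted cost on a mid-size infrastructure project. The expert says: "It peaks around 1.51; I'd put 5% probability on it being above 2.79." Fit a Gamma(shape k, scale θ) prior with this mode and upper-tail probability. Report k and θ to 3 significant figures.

k ≈ 8.39, θ ≈ 0.204

Gamma(k,θ) with k>1 has mode (k−1)θ, so θ = 1.51/(k−1).
Need P(X < 2.79) = 0.95 with θ tied to k this way. Start at k = 2, θ = 1.51: P(X<2.79) ≈ 0.551.
Too low — raise k to concentrate. Iterating converges to k ≈ 8.39.
Then θ = 1.51/(8.39−1) ≈ 0.204.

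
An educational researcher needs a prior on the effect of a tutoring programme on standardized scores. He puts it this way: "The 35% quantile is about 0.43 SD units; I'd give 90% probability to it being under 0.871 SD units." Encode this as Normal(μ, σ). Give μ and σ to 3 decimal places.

μ = 0.532, σ = 0.265

The p-quantile of Normal(μ,σ) is μ + z_p·σ, with z_{0.35} = -0.3853 and z_{0.9} = 1.282.
Eliminate σ: μ = (z₂·x₁ − z₁·x₂)/(z₂ − z₁) = (1.282·0.43 − (-0.3853)·0.871)/1.667 = 0.532.
Then σ = (x₂ − x₁)/(z₂ − z₁) = (0.871 − 0.43)/1.667 = 0.265.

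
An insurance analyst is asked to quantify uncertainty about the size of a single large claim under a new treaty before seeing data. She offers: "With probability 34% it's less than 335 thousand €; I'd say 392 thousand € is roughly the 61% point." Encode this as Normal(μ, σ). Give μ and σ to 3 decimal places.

μ = 368.985, σ = 82.396

The p-quantile of Normal(μ,σ) is μ + z_p·σ, with z_{0.34} = -0.4125 and z_{0.61} = 0.2793.
Eliminate σ: μ = (z₂·x₁ − z₁·x₂)/(z₂ − z₁) = (0.2793·335 − (-0.4125)·392)/0.6918 = 368.985.
Then σ = (x₂ − x₁)/(z₂ − z₁) = (392 − 335)/0.6918 = 82.396.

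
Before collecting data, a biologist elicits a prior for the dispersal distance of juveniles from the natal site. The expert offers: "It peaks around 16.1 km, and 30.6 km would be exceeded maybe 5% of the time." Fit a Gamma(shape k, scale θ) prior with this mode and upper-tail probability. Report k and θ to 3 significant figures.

Gamma(k,θ) with k>1 has mode (k−1)θ, so θ = 16.1/(k−1).
Need P(X < 30.6) = 0.95 with θ tied to k this way. Start at k = 2, θ = 16.1: P(X<30.6) ≈ 0.566.
Too low — raise k to concentrate. Iterating converges to k ≈ 7.74.
Then θ = 16.1/(7.74−1) ≈ 2.39.

k ≈ 7.74, θ ≈ 2.39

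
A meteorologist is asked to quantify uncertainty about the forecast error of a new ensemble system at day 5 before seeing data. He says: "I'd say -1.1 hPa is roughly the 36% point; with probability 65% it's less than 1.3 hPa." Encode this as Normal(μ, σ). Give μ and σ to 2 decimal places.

The p-quantile of Normal(μ,σ) is μ + z_p·σ, with z_{0.36} = -0.3585 and z_{0.65} = 0.3853.
Eliminate σ: μ = (z₂·x₁ − z₁·x₂)/(z₂ − z₁) = (0.3853·-1.1 − (-0.3585)·1.3)/0.7438 = 0.06.
Then σ = (x₂ − x₁)/(z₂ − z₁) = (1.3 − -1.1)/0.7438 = 3.23.

μ = 0.06, σ = 3.23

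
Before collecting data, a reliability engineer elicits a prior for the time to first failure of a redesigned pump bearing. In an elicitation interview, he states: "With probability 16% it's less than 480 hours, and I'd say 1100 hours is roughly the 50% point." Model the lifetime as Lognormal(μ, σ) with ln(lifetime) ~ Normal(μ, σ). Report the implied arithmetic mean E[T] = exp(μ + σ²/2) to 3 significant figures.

E[T] ≈ 1560 hours

If T ~ Lognormal(μ,σ) then ln T ~ Normal(μ,σ), so the p-quantile of ln T is μ + z_p·σ.
ln(480) = 6.174 and ln(1100) = 7.003; z_{0.16} = -0.9945, z_{0.5} = 0.
σ = (7.003 − 6.174)/(0 − (-0.9945)) = 0.834.
μ = 6.174 − (-0.9945)·0.834 = 7.003.
E[T] = exp(μ + σ²/2) = exp(7.003 + 0.3477) = 1560 hours.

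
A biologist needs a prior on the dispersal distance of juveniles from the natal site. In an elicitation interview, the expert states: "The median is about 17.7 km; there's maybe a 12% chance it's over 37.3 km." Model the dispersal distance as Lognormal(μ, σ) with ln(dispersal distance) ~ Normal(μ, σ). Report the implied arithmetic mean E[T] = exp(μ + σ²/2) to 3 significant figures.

If T ~ Lognormal(μ,σ) then ln T ~ Normal(μ,σ), so the p-quantile of ln T is μ + z_p·σ.
ln(17.7) = 2.874 and ln(37.3) = 3.619; z_{0.5} = 0, z_{0.88} = 1.175.
σ = (3.619 − 2.874)/(1.175 − (0)) = 0.634.
μ = 2.874 − (0)·0.634 = 2.874.
E[T] = exp(μ + σ²/2) = exp(2.874 + 0.2012) = 21.6 km.

E[T] ≈ 21.6 km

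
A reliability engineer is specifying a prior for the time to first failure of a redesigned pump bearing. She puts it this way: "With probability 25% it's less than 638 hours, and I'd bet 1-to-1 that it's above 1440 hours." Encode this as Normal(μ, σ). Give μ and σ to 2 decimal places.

The p-quantile of Normal(μ,σ) is μ + z_p·σ, with z_{0.25} = -0.6745 and z_{0.5} = 0.
Eliminate σ: μ = (z₂·x₁ − z₁·x₂)/(z₂ − z₁) = (0·638 − (-0.6745)·1440)/0.6745 = 1440.00.
Then σ = (x₂ − x₁)/(z₂ − z₁) = (1440 − 638)/0.6745 = 1189.05.

μ = 1440.00, σ = 1189.05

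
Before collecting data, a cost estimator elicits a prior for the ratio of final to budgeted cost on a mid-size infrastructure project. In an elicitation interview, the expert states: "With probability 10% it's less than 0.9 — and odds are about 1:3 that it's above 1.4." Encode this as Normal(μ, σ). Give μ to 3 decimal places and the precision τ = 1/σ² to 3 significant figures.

μ = 1.228, τ = 15.3

For Normal(μ,σ), the p-quantile is μ + z_p·σ. Here z_{0.1} = -1.282, z_{0.75} = 0.6745.
So 0.9 = μ − 1.282σ and 1.4 = μ + 0.6745σ.
Subtracting: σ = (1.4 − 0.9)/(0.6745 − (-1.282)) = 0.256.
Then μ = 0.9 − (-1.282)·0.256 = 1.228.
Precision τ = 1/σ² = 1/0.2556² = 15.3.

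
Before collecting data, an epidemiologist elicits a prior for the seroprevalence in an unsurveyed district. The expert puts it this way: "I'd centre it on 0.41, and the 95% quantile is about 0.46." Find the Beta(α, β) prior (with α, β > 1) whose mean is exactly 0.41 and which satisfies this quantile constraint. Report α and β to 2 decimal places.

With mean 0.41 fixed, write α = 0.41s, β = 0.59s where s = α+β.
Need P(θ < 0.46) = 0.95 under Beta(0.41s, 0.59s). Normal approximation: (q−m)/√(m(1−m)/s) ≈ z_{0.95} = 1.64, so s ≈ 0.41·0.59·(1.64)²/(0.46−0.41)² = 261.8.
At s = 261.8: P(θ<0.46) ≈ 0.949. Adjusting to match 0.95 gives s ≈ 265.00.
So α = 0.41·265.00 ≈ 108.65, β = 0.59·265.00 ≈ 156.35.

α ≈ 108.65, β ≈ 156.35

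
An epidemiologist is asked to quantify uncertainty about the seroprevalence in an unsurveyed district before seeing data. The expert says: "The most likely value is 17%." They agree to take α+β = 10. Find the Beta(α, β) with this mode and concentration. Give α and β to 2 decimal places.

α = 2.36, β = 7.64

For α,β > 1 the Beta mode is (α−1)/(α+β−2). With α+β = 10, the mode is (α−1)/8.
Set (α−1)/8 = 0.17 → α = 1 + 0.17·8 = 2.36.
β = 10 − α = 7.64.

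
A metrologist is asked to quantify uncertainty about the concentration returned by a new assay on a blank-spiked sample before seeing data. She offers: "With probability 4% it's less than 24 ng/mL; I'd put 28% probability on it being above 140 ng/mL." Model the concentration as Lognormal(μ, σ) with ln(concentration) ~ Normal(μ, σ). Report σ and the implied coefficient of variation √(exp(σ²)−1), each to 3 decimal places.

If T ~ Lognormal(μ,σ) then ln T ~ Normal(μ,σ), so the p-quantile of ln T is μ + z_p·σ.
ln(24) = 3.178 and ln(140) = 4.942; z_{0.04} = -1.751, z_{0.72} = 0.5828.
σ = (4.942 − 3.178)/(0.5828 − (-1.751)) = 0.756.
μ = 3.178 − (-1.751)·0.756 = 4.501.
CV = √(exp(σ²)−1) = √(exp(0.5712)−1) = 0.878.

σ ≈ 0.756, CV ≈ 0.878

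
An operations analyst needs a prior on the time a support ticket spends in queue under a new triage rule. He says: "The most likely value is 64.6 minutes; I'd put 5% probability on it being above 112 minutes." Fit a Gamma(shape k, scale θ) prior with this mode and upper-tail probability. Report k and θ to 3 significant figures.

Gamma(k,θ) with k>1 has mode (k−1)θ, so θ = 64.6/(k−1).
Need P(X < 112) = 0.95 with θ tied to k this way. Start at k = 2, θ = 64.6: P(X<112) ≈ 0.517.
Too low — raise k to concentrate. Iterating converges to k ≈ 10.2.
Then θ = 64.6/(10.2−1) ≈ 7.01.

k ≈ 10.2, θ ≈ 7.01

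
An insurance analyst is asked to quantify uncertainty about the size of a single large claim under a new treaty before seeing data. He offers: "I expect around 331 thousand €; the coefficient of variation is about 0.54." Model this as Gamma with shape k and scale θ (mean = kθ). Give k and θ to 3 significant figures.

For Gamma(k, scale θ): mean = kθ, variance = kθ², so CV = 1/√k.
CV = 0.54, hence k = 1/CV² = 3.43.
Then θ = mean/k = 331/3.43 = 96.5.

k ≈ 3.43, θ ≈ 96.5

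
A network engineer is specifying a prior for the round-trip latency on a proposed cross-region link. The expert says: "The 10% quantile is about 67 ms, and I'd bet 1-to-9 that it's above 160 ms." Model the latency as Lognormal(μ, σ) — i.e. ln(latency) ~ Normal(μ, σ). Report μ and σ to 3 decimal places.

μ ≈ 4.640, σ ≈ 0.340

If T ~ Lognormal(μ,σ) then ln T ~ Normal(μ,σ), so the p-quantile of ln T is μ + z_p·σ.
ln(67) = 4.205 and ln(160) = 5.075; z_{0.1} = -1.282, z_{0.9} = 1.282.
σ = (5.075 − 4.205)/(1.282 − (-1.282)) = 0.340.
μ = 4.205 − (-1.282)·0.340 = 4.640.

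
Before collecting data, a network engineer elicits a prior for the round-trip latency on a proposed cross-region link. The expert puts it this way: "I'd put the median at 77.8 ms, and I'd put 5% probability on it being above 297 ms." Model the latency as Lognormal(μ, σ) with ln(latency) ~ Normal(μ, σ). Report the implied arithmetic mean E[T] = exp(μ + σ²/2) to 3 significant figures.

If T ~ Lognormal(μ,σ) then ln T ~ Normal(μ,σ), so the p-quantile of ln T is μ + z_p·σ.
ln(77.8) = 4.354 and ln(297) = 5.694; z_{0.5} = 0, z_{0.95} = 1.645.
σ = (5.694 − 4.354)/(1.645 − (0)) = 0.814.
μ = 4.354 − (0)·0.814 = 4.354.
E[T] = exp(μ + σ²/2) = exp(4.354 + 0.3316) = 108 ms.

E[T] ≈ 108 ms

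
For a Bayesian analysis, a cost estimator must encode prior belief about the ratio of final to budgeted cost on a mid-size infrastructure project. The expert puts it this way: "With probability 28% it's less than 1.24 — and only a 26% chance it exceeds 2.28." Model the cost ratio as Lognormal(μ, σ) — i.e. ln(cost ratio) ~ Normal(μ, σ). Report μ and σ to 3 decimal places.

μ ≈ 0.505, σ ≈ 0.497

If T ~ Lognormal(μ,σ) then ln T ~ Normal(μ,σ), so the p-quantile of ln T is μ + z_p·σ.
ln(1.24) = 0.2151 and ln(2.28) = 0.8242; z_{0.28} = -0.5828, z_{0.74} = 0.6433.
σ = (0.8242 − 0.2151)/(0.6433 − (-0.5828)) = 0.497.
μ = 0.2151 − (-0.5828)·0.497 = 0.505.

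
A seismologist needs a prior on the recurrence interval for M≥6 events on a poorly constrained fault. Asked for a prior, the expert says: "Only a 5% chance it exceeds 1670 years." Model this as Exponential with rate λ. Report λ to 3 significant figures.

P(T > 1670.0) = e^(−λ·1670.0) = 0.05, so λ = −ln(0.05)/1670.0 = 0.00179.

λ ≈ 0.00179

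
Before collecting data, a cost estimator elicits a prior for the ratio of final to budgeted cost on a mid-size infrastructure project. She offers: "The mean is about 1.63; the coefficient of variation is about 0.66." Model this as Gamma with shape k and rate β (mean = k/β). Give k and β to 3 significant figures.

For Gamma(k, rate β): mean = k/β, variance = k/β², so CV = 1/√k.
CV = 0.66, hence k = 1/CV² = 2.3.
Then β = k/mean = 2.3/1.63 = 1.41.

k ≈ 2.3, β ≈ 1.41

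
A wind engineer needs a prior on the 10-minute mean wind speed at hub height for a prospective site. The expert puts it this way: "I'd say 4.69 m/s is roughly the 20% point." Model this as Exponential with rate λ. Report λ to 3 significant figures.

λ ≈ 0.0476

P(T < 4.69) = 1 − e^(−λ·4.69) = 0.2, so λ = −ln(1−0.2)/4.69 = −ln(0.8)/4.69 = 0.0476.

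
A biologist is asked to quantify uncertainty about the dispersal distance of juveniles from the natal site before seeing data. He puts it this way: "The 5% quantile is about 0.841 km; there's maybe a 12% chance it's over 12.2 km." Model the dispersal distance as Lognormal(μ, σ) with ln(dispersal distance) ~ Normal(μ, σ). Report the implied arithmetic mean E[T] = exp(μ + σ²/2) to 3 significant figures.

If T ~ Lognormal(μ,σ) then ln T ~ Normal(μ,σ), so the p-quantile of ln T is μ + z_p·σ.
ln(0.841) = -0.1732 and ln(12.2) = 2.501; z_{0.05} = -1.645, z_{0.88} = 1.175.
σ = (2.501 − -0.1732)/(1.175 − (-1.645)) = 0.948.
μ = -0.1732 − (-1.645)·0.948 = 1.387.
E[T] = exp(μ + σ²/2) = exp(1.387 + 0.4498) = 6.28 km.

E[T] ≈ 6.28 km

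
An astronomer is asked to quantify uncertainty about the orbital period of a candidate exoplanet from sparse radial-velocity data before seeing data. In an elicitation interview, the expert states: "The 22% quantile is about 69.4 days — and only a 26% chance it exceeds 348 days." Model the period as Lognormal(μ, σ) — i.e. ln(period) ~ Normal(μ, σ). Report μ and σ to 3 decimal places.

If T ~ Lognormal(μ,σ) then ln T ~ Normal(μ,σ), so the p-quantile of ln T is μ + z_p·σ.
ln(69.4) = 4.24 and ln(348) = 5.852; z_{0.22} = -0.7722, z_{0.74} = 0.6433.
σ = (5.852 − 4.24)/(0.6433 − (-0.7722)) = 1.139.
μ = 4.24 − (-0.7722)·1.139 = 5.119.

μ ≈ 5.119, σ ≈ 1.139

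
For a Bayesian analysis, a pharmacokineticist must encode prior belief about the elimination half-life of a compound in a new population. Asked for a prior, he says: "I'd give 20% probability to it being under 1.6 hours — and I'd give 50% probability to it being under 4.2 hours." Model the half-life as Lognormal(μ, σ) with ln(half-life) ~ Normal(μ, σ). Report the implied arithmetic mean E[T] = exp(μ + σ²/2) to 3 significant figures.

E[T] ≈ 8.11 hours

If T ~ Lognormal(μ,σ) then ln T ~ Normal(μ,σ), so the p-quantile of ln T is μ + z_p·σ.
ln(1.6) = 0.47 and ln(4.2) = 1.435; z_{0.2} = -0.8416, z_{0.5} = 0.
σ = (1.435 − 0.47)/(0 − (-0.8416)) = 1.147.
μ = 0.47 − (-0.8416)·1.147 = 1.435.
E[T] = exp(μ + σ²/2) = exp(1.435 + 0.6575) = 8.11 hours.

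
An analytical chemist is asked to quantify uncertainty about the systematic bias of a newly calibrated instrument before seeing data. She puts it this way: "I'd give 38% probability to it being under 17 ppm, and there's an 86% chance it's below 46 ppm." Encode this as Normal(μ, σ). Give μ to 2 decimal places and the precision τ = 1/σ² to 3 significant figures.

The p-quantile of Normal(μ,σ) is μ + z_p·σ, with z_{0.38} = -0.3055 and z_{0.86} = 1.08.
Eliminate σ: μ = (z₂·x₁ − z₁·x₂)/(z₂ − z₁) = (1.08·17 − (-0.3055)·46)/1.386 = 23.39.
Then σ = (x₂ − x₁)/(z₂ − z₁) = (46 − 17)/1.386 = 20.93.
Precision τ = 1/σ² = 1/20.93² = 0.00228.

μ = 23.39, τ = 0.00228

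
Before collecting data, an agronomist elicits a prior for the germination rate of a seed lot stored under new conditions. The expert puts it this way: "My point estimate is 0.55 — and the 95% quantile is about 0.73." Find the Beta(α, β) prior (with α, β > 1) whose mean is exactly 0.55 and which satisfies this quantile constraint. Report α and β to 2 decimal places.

With mean 0.55 fixed, write α = 0.55s, β = 0.45s where s = α+β.
Need P(θ < 0.73) = 0.95 under Beta(0.55s, 0.45s). Normal approximation: (q−m)/√(m(1−m)/s) ≈ z_{0.95} = 1.64, so s ≈ 0.55·0.45·(1.64)²/(0.73−0.55)² = 20.7.
At s = 20.7: P(θ<0.73) ≈ 0.957. Adjusting to match 0.95 gives s ≈ 19.07.
So α = 0.55·19.07 ≈ 10.49, β = 0.45·19.07 ≈ 8.58.

α ≈ 10.49, β ≈ 8.58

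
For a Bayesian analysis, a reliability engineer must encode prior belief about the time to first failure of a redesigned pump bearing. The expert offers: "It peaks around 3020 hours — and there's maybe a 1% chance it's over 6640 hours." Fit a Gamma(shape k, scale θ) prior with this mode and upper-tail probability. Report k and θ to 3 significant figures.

Gamma(k,θ) with k>1 has mode (k−1)θ, so θ = 3020/(k−1).
Need P(X < 6640) = 0.99 with θ tied to k this way. Start at k = 2, θ = 3020: P(X<6640) ≈ 0.645.
Too low — raise k to concentrate. Iterating converges to k ≈ 8.77.
Then θ = 3020/(8.77−1) ≈ 389.

k ≈ 8.77, θ ≈ 389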